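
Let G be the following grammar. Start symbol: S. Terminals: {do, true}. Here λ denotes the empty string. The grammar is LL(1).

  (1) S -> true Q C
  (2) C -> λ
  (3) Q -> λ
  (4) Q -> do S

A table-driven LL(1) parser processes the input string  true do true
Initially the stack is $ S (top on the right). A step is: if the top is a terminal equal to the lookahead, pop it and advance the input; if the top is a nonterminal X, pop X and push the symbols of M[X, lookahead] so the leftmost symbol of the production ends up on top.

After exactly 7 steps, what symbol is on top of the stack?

     Stack         Input           Action
  1  $ S           true do true $  expand S -> true Q C
  2  $ C Q true    true do true $  match true
  3  $ C Q         do true $       expand Q -> do S
  4  $ C S do      do true $       match do
  5  $ C S         true $          expand S -> true Q C
  6  $ C C Q true  true $          match true
  7  $ C C Q       $               expand Q -> λ
Stack after step 7: $ C C (top = C).

C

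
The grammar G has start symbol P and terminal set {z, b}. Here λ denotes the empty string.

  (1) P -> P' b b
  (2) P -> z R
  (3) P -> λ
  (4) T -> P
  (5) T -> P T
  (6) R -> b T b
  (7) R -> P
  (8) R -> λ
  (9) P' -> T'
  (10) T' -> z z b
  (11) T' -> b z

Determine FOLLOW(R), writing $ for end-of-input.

FIRST(T') = {b, z}
FIRST(P') = {b, z}  (via T')
FIRST(P) = {λ, b, z}  (via P' b b)
FIRST(T) = {λ, b, z}  (via P, P T)
FIRST(R) = {λ, b, z}  (via P)
FOLLOW(P) includes $ since P is the start symbol.
FOLLOW(T): in T->P T, the suffix after T is empty (adds nothing new); in R->b T b, T is followed by b with FIRST {b}. Thus FOLLOW(T) = {b}.
FOLLOW(P'): in P->P' b b, P' is followed by b b with FIRST {b}. Thus FOLLOW(P') = {b}.
FOLLOW(T'): in P'->T', the suffix after T' is empty, so FOLLOW(T') ⊇ FOLLOW(P') = {b}. Thus FOLLOW(T') = {b}.
FOLLOW(P): in T->P, the suffix after P is empty, so FOLLOW(P) ⊇ FOLLOW(T) = {b}; in T->P T, P is followed by T with FIRST {λ, b, z}; in T->P T, the suffix after P is nullable, so FOLLOW(P) ⊇ FOLLOW(T) = {b}; in R->P, the suffix after P is empty, so FOLLOW(P) ⊇ FOLLOW(R) = {$, b, z}. Thus FOLLOW(P) = {$, b, z}.
FOLLOW(R): in P->z R, the suffix after R is empty, so FOLLOW(R) ⊇ FOLLOW(P) = {$, b, z}. Thus FOLLOW(R) = {$, b, z}.

{$, b, z}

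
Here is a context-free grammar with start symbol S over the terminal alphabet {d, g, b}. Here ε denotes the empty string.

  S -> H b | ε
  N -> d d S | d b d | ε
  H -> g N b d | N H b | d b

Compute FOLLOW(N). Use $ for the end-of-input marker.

{b, d, g}

FIRST(N) = {ε, d}
FIRST(H) = {d, g}  (via N H b)
FIRST(S) = {ε, d, g}  (via H b)
FOLLOW(S) includes $ since S is the start symbol.
FOLLOW(N): in H->g N b d, N is followed by b d with FIRST {b}; in H->N H b, N is followed by H b with FIRST {d, g}. Thus FOLLOW(N) = {b, d, g}.
FOLLOW(S): in N->d d S, the suffix after S is empty, so FOLLOW(S) ⊇ FOLLOW(N) = {b, d, g}. Thus FOLLOW(S) = {$, b, d, g}.
FOLLOW(H): in S->H b, H is followed by b with FIRST {b}; in H->N H b, H is followed by b with FIRST {b}. Thus FOLLOW(H) = {b}.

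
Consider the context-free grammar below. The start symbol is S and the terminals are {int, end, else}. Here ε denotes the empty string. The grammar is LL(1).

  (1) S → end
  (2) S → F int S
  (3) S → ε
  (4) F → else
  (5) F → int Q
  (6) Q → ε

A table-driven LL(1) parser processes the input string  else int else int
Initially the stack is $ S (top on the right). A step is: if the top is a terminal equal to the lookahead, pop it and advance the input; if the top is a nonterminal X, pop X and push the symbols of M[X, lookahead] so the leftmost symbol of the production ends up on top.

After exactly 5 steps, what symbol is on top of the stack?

F

step 1: stack=$ S  input=else int else int $  — expand S → F int S
step 2: stack=$ S int F  input=else int else int $  — expand F → else
step 3: stack=$ S int else  input=else int else int $  — match else
step 4: stack=$ S int  input=int else int $  — match int
step 5: stack=$ S  input=else int $  — expand S → F int S
Stack after step 5: $ S int F (top = F).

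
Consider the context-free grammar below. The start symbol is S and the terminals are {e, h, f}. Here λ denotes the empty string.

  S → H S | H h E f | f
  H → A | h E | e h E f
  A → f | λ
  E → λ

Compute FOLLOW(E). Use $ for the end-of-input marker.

{e, f, h}

FIRST(A) = {λ, f}
FIRST(E) = {λ}
FIRST(H) = {λ, e, f, h}  (via A)
FIRST(S) = {e, f, h}  (via H S, H h E f)
FOLLOW(S) includes $ since S is the start symbol.
FOLLOW(S): in S→H S, the suffix after S is empty (adds nothing new). Thus FOLLOW(S) = {$}.
FOLLOW(H): in S→H S, H is followed by S with FIRST {e, f, h}; in S→H h E f, H is followed by h E f with FIRST {h}. Thus FOLLOW(H) = {e, f, h}.
FOLLOW(A): in H→A, the suffix after A is empty, so FOLLOW(A) ⊇ FOLLOW(H) = {e, f, h}. Thus FOLLOW(A) = {e, f, h}.
FOLLOW(E): in S→H h E f, E is followed by f with FIRST {f}; in H→h E, the suffix after E is empty, so FOLLOW(E) ⊇ FOLLOW(H) = {e, f, h}; in H→e h E f, E is followed by f with FIRST {f}. Thus FOLLOW(E) = {e, f, h}.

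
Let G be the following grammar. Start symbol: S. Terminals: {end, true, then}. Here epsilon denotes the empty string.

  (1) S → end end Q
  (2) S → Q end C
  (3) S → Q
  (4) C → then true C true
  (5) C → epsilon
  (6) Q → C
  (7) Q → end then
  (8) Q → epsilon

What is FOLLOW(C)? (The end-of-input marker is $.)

{$, end, true}

FIRST(C): from C→then true C true we get {then}; from C→epsilon we get {epsilon}. So FIRST(C) = {epsilon, then}.
FIRST(Q): from Q→C we get {epsilon, then}; from Q→end then we get {end}; from Q→epsilon we get {epsilon}. So FIRST(Q) = {epsilon, end, then}.
FIRST(S): from S→end end Q we get {end}; from S→Q end C we get {end, then}; from S→Q we get {epsilon, end, then}. So FIRST(S) = {epsilon, end, then}.
FOLLOW(S) includes $ since S is the start symbol.
FOLLOW(S): S appears on no right-hand side. Thus FOLLOW(S) = {$}.
FOLLOW(Q): in S→end end Q, the suffix after Q is empty, so FOLLOW(Q) ⊇ FOLLOW(S) = {$}; in S→Q end C, Q is followed by end C with FIRST {end}; in S→Q, the suffix after Q is empty, so FOLLOW(Q) ⊇ FOLLOW(S) = {$}. Thus FOLLOW(Q) = {$, end}.
FOLLOW(C): in S→Q end C, the suffix after C is empty, so FOLLOW(C) ⊇ FOLLOW(S) = {$}; in C→then true C true, C is followed by true with FIRST {true}; in Q→C, the suffix after C is empty, so FOLLOW(C) ⊇ FOLLOW(Q) = {$, end}. Thus FOLLOW(C) = {$, end, true}.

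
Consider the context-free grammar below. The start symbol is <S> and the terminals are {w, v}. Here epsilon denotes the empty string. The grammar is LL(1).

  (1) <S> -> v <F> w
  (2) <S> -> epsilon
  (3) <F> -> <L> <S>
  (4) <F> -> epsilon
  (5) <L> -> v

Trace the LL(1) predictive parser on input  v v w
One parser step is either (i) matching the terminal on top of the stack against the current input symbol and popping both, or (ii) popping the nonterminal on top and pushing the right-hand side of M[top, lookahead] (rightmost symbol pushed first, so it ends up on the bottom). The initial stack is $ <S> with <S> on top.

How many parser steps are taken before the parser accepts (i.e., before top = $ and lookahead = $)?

step 1: stack=$ <S>  input=v v w $  — expand <S> -> v <F> w
step 2: stack=$ w <F> v  input=v v w $  — match v
step 3: stack=$ w <F>  input=v w $  — expand <F> -> <L> <S>
step 4: stack=$ w <S> <L>  input=v w $  — expand <L> -> v
step 5: stack=$ w <S> v  input=v w $  — match v
step 6: stack=$ w <S>  input=w $  — expand <S> -> epsilon
step 7: stack=$ w  input=w $  — match w
Accept reached after 7 steps.

7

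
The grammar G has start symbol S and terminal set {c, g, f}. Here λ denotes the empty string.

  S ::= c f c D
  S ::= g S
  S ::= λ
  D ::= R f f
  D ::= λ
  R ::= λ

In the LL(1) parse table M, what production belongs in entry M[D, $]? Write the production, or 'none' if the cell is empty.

D ::= λ

FIRST(S): from S::=c f c D we get {c}; from S::=g S we get {g}; from S::=λ we get {λ}. So FIRST(S) = {λ, c, g}.
FIRST(R): from R::=λ we get {λ}. So FIRST(R) = {λ}.
FIRST(D): from D::=R f f we get {f}; from D::=λ we get {λ}. So FIRST(D) = {λ, f}.
FOLLOW(S) includes $ since S is the start symbol.
FOLLOW(S): in S::=g S, the suffix after S is empty (adds nothing new). Thus FOLLOW(S) = {$}.
FOLLOW(D): in S::=c f c D, the suffix after D is empty, so FOLLOW(D) ⊇ FOLLOW(S) = {$}. Thus FOLLOW(D) = {$}.
For D ::= R f f: FIRST(R f f) = {f}, so it goes in M[D, t] for t ∈ {f}.
For D ::= λ: FIRST(λ) = {λ}, so it goes in M[D, t] for t ∈ {}; since λ ∈ FIRST, also for every t ∈ FOLLOW(D) = {$}.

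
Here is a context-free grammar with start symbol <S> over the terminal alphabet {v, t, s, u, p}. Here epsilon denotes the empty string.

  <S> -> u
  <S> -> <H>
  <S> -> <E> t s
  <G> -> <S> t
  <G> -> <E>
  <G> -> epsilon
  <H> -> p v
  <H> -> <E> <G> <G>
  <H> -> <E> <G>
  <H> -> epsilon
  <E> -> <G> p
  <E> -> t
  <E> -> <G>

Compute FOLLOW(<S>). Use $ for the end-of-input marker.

FIRST(<S>): from <S>->u we get {u}; from <S>-><H> we get {epsilon, p, t, u}; from <S>-><E> t s we get {p, t, u}. So FIRST(<S>) = {epsilon, p, t, u}.
FIRST(<G>): from <G>-><S> t we get {p, t, u}; from <G>-><E> we get {epsilon, p, t, u}; from <G>->epsilon we get {epsilon}. So FIRST(<G>) = {epsilon, p, t, u}.
FIRST(<E>): from <E>-><G> p we get {p, t, u}; from <E>->t we get {t}; from <E>-><G> we get {epsilon, p, t, u}. So FIRST(<E>) = {epsilon, p, t, u}.
FIRST(<H>): from <H>->p v we get {p}; from <H>-><E> <G> <G> we get {epsilon, p, t, u}; from <H>-><E> <G> we get {epsilon, p, t, u}; from <H>->epsilon we get {epsilon}. So FIRST(<H>) = {epsilon, p, t, u}.
FOLLOW(<S>) includes $ since <S> is the start symbol.
FOLLOW(<S>): in <G>-><S> t, <S> is followed by t with FIRST {t}. Thus FOLLOW(<S>) = {$, t}.
FOLLOW(<H>): in <S>-><H>, the suffix after <H> is empty, so FOLLOW(<H>) ⊇ FOLLOW(<S>) = {$, t}. Thus FOLLOW(<H>) = {$, t}.
FOLLOW(<G>): in <H>-><E> <G> <G> (occurrence 1), <G> is followed by <G> with FIRST {epsilon, p, t, u}; in <H>-><E> <G> <G> (occurrence 1), the suffix after <G> is nullable, so FOLLOW(<G>) ⊇ FOLLOW(<H>) = {$, t}; in <H>-><E> <G> <G> (occurrence 2), the suffix after <G> is empty, so FOLLOW(<G>) ⊇ FOLLOW(<H>) = {$, t}; in <H>-><E> <G>, the suffix after <G> is empty, so FOLLOW(<G>) ⊇ FOLLOW(<H>) = {$, t}; in <E>-><G> p, <G> is followed by p with FIRST {p}; in <E>-><G>, the suffix after <G> is empty, so FOLLOW(<G>) ⊇ FOLLOW(<E>) = {$, p, t, u}. Thus FOLLOW(<G>) = {$, p, t, u}.
FOLLOW(<E>): in <S>-><E> t s, <E> is followed by t s with FIRST {t}; in <G>-><E>, the suffix after <E> is empty, so FOLLOW(<E>) ⊇ FOLLOW(<G>) = {$, p, t, u}; in <H>-><E> <G> <G>, <E> is followed by <G> <G> with FIRST {epsilon, p, t, u}; in <H>-><E> <G> <G>, the suffix after <E> is nullable, so FOLLOW(<E>) ⊇ FOLLOW(<H>) = {$, t}; in <H>-><E> <G>, <E> is followed by <G> with FIRST {epsilon, p, t, u}; in <H>-><E> <G>, the suffix after <E> is nullable, so FOLLOW(<E>) ⊇ FOLLOW(<H>) = {$, t}. Thus FOLLOW(<E>) = {$, p, t, u}.

{$, t}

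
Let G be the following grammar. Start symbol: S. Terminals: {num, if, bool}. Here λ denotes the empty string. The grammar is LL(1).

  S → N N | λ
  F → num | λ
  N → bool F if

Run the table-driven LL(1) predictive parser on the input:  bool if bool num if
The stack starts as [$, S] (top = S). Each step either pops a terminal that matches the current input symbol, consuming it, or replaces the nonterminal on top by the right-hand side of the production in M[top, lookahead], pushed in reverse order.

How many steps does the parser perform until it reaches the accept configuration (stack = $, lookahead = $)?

10

step 1: stack=$ S  input=bool if bool num if $  — expand S → N N
step 2: stack=$ N N  input=bool if bool num if $  — expand N → bool F if
step 3: stack=$ N if F bool  input=bool if bool num if $  — match bool
step 4: stack=$ N if F  input=if bool num if $  — expand F → λ
step 5: stack=$ N if  input=if bool num if $  — match if
step 6: stack=$ N  input=bool num if $  — expand N → bool F if
step 7: stack=$ if F bool  input=bool num if $  — match bool
step 8: stack=$ if F  input=num if $  — expand F → num
step 9: stack=$ if num  input=num if $  — match num
step 10: stack=$ if  input=if $  — match if
Accept reached after 10 steps.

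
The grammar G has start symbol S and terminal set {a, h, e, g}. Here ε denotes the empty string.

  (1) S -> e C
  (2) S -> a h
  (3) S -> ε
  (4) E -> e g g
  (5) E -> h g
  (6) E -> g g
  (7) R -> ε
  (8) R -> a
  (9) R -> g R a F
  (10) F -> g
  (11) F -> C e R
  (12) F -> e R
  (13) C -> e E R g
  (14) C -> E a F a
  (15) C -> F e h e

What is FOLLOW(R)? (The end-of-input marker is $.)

FIRST(S) = {ε, a, e}
FIRST(E) = {e, g, h}
FIRST(R) = {ε, a, g}
FIRST(F) = {e, g, h}  (via C e R)
FIRST(C) = {e, g, h}  (via E a F a, F e h e)
FOLLOW(S) includes $ since S is the start symbol.
FOLLOW(S): S appears on no right-hand side. Thus FOLLOW(S) = {$}.
FOLLOW(E): in C->e E R g, E is followed by R g with FIRST {a, g}; in C->E a F a, E is followed by a F a with FIRST {a}. Thus FOLLOW(E) = {a, g}.
FOLLOW(C): in S->e C, the suffix after C is empty, so FOLLOW(C) ⊇ FOLLOW(S) = {$}; in F->C e R, C is followed by e R with FIRST {e}. Thus FOLLOW(C) = {$, e}.
FOLLOW(R): in R->g R a F, R is followed by a F with FIRST {a}; in F->C e R, the suffix after R is empty, so FOLLOW(R) ⊇ FOLLOW(F) = {a, e, g}; in F->e R, the suffix after R is empty, so FOLLOW(R) ⊇ FOLLOW(F) = {a, e, g}; in C->e E R g, R is followed by g with FIRST {g}. Thus FOLLOW(R) = {a, e, g}.
FOLLOW(F): in R->g R a F, the suffix after F is empty, so FOLLOW(F) ⊇ FOLLOW(R) = {a, e, g}; in C->E a F a, F is followed by a with FIRST {a}; in C->F e h e, F is followed by e h e with FIRST {e}. Thus FOLLOW(F) = {a, e, g}.

{a, e, g}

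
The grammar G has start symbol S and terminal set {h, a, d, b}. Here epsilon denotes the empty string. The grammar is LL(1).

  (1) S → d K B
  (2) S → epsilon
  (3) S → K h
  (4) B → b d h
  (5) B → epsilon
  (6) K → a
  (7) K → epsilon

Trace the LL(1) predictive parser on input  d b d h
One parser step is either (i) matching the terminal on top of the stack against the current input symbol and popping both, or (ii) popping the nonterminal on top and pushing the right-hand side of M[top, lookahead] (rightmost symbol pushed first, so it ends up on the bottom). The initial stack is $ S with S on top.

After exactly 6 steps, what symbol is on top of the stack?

     Stack    Input      Action
  1  $ S      d b d h $  expand S → d K B
  2  $ B K d  d b d h $  match d
  3  $ B K    b d h $    expand K → epsilon
  4  $ B      b d h $    expand B → b d h
  5  $ h d b  b d h $    match b
  6  $ h d    d h $      match d
Stack after step 6: $ h (top = h).

h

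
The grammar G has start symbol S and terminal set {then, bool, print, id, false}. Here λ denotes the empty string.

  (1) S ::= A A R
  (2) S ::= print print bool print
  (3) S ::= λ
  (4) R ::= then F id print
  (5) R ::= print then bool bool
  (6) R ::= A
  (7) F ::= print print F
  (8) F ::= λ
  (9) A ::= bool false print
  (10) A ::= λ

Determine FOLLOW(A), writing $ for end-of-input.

FIRST(F): from F::=print print F we get {print}; from F::=λ we get {λ}. So FIRST(F) = {λ, print}.
FIRST(A): from A::=bool false print we get {bool}; from A::=λ we get {λ}. So FIRST(A) = {λ, bool}.
FIRST(R): from R::=then F id print we get {then}; from R::=print then bool bool we get {print}; from R::=A we get {λ, bool}. So FIRST(R) = {λ, bool, print, then}.
FIRST(S): from S::=A A R we get {λ, bool, print, then}; from S::=print print bool print we get {print}; from S::=λ we get {λ}. So FIRST(S) = {λ, bool, print, then}.
FOLLOW(S) includes $ since S is the start symbol.
FOLLOW(S): S appears on no right-hand side. Thus FOLLOW(S) = {$}.
FOLLOW(R): in S::=A A R, the suffix after R is empty, so FOLLOW(R) ⊇ FOLLOW(S) = {$}. Thus FOLLOW(R) = {$}.
FOLLOW(F): in R::=then F id print, F is followed by id print with FIRST {id}; in F::=print print F, the suffix after F is empty (adds nothing new). Thus FOLLOW(F) = {id}.
FOLLOW(A): in S::=A A R (occurrence 1), A is followed by A R with FIRST {λ, bool, print, then}; in S::=A A R (occurrence 1), the suffix after A is nullable, so FOLLOW(A) ⊇ FOLLOW(S) = {$}; in S::=A A R (occurrence 2), A is followed by R with FIRST {λ, bool, print, then}; in S::=A A R (occurrence 2), the suffix after A is nullable, so FOLLOW(A) ⊇ FOLLOW(S) = {$}; in R::=A, the suffix after A is empty, so FOLLOW(A) ⊇ FOLLOW(R) = {$}. Thus FOLLOW(A) = {$, bool, print, then}.

{$, bool, print, then}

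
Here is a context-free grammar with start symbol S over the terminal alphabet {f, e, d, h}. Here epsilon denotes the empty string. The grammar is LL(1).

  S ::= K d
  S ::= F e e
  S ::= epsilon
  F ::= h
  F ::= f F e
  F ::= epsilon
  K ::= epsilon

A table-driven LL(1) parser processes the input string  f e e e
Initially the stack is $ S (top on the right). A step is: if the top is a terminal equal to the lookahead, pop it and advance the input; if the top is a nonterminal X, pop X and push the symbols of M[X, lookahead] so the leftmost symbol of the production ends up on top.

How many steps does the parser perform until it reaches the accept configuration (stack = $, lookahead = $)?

step 1: stack=$ S  input=f e e e $  — expand S ::= F e e
step 2: stack=$ e e F  input=f e e e $  — expand F ::= f F e
step 3: stack=$ e e e F f  input=f e e e $  — match f
step 4: stack=$ e e e F  input=e e e $  — expand F ::= epsilon
step 5: stack=$ e e e  input=e e e $  — match e
step 6: stack=$ e e  input=e e $  — match e
step 7: stack=$ e  input=e $  — match e
Accept reached after 7 steps.

7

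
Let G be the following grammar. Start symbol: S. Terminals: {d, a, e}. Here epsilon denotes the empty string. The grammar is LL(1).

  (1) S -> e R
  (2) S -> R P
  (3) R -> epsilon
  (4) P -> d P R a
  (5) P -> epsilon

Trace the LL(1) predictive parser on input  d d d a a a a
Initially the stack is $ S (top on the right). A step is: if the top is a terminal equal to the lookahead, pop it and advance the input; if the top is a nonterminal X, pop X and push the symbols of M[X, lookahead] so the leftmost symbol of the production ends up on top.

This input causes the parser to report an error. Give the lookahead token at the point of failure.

step 1: stack=$ S  input=d d d a a a a $  — expand S -> R P
step 2: stack=$ P R  input=d d d a a a a $  — expand R -> epsilon
step 3: stack=$ P  input=d d d a a a a $  — expand P -> d P R a
step 4: stack=$ a R P d  input=d d d a a a a $  — match d
step 5: stack=$ a R P  input=d d a a a a $  — expand P -> d P R a
step 6: stack=$ a R a R P d  input=d d a a a a $  — match d
step 7: stack=$ a R a R P  input=d a a a a $  — expand P -> d P R a
step 8: stack=$ a R a R a R P d  input=d a a a a $  — match d
step 9: stack=$ a R a R a R P  input=a a a a $  — expand P -> epsilon
step 10: stack=$ a R a R a R  input=a a a a $  — expand R -> epsilon
step 11: stack=$ a R a R a  input=a a a a $  — match a
step 12: stack=$ a R a R  input=a a a $  — expand R -> epsilon
step 13: stack=$ a R a  input=a a a $  — match a
step 14: stack=$ a R  input=a a $  — expand R -> epsilon
step 15: stack=$ a  input=a a $  — match a
step 16: stack=$  input=a $  — error: stack empty but input remains

a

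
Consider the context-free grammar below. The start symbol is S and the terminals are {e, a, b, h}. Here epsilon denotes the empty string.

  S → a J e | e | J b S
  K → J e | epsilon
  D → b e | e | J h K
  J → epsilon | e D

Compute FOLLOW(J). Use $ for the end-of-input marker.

{b, e, h}

FIRST(J) = {epsilon, e}
FIRST(S) = {a, b, e}  (via J b S)
FIRST(K) = {epsilon, e}  (via J e)
FIRST(D) = {b, e, h}  (via J h K)
FOLLOW(S) includes $ since S is the start symbol.
FOLLOW(S): in S→J b S, the suffix after S is empty (adds nothing new). Thus FOLLOW(S) = {$}.
FOLLOW(J): in S→a J e, J is followed by e with FIRST {e}; in S→J b S, J is followed by b S with FIRST {b}; in K→J e, J is followed by e with FIRST {e}; in D→J h K, J is followed by h K with FIRST {h}. Thus FOLLOW(J) = {b, e, h}.
FOLLOW(D): in J→e D, the suffix after D is empty, so FOLLOW(D) ⊇ FOLLOW(J) = {b, e, h}. Thus FOLLOW(D) = {b, e, h}.
FOLLOW(K): in D→J h K, the suffix after K is empty, so FOLLOW(K) ⊇ FOLLOW(D) = {b, e, h}. Thus FOLLOW(K) = {b, e, h}.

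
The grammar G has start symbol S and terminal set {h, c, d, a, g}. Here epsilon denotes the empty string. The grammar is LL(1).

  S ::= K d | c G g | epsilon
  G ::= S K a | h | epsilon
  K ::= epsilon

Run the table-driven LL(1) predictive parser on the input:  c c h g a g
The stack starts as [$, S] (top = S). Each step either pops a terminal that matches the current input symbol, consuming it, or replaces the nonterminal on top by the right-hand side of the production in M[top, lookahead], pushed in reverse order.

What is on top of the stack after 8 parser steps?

step 1: stack=$ S  input=c c h g a g $  — expand S ::= c G g
step 2: stack=$ g G c  input=c c h g a g $  — match c
step 3: stack=$ g G  input=c h g a g $  — expand G ::= S K a
step 4: stack=$ g a K S  input=c h g a g $  — expand S ::= c G g
step 5: stack=$ g a K g G c  input=c h g a g $  — match c
step 6: stack=$ g a K g G  input=h g a g $  — expand G ::= h
step 7: stack=$ g a K g h  input=h g a g $  — match h
step 8: stack=$ g a K g  input=g a g $  — match g
Stack after step 8: $ g a K (top = K).

K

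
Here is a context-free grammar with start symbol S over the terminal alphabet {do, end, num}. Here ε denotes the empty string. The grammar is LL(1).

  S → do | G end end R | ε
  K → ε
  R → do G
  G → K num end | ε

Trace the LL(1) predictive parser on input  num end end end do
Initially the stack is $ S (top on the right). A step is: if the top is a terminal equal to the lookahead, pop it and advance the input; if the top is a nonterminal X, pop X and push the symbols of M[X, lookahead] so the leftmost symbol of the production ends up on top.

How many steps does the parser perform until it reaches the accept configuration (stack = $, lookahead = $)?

10

      Stack                  Input                 Action
   1  $ S                    num end end end do $  expand S → G end end R
   2  $ R end end G          num end end end do $  expand G → K num end
   3  $ R end end end num K  num end end end do $  expand K → ε
   4  $ R end end end num    num end end end do $  match num
   5  $ R end end end        end end end do $      match end
   6  $ R end end            end end do $          match end
   7  $ R end                end do $              match end
   8  $ R                    do $                  expand R → do G
   9  $ G do                 do $                  match do
  10  $ G                    $                     expand G → ε
Accept reached after 10 steps.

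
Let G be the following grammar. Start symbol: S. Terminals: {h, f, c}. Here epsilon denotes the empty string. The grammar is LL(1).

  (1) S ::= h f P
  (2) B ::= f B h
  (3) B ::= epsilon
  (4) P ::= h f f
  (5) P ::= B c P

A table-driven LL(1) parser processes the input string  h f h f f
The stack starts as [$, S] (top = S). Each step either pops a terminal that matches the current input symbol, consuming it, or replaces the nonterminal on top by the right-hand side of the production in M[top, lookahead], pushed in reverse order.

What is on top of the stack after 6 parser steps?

step 1: stack=$ S  input=h f h f f $  — expand S ::= h f P
step 2: stack=$ P f h  input=h f h f f $  — match h
step 3: stack=$ P f  input=f h f f $  — match f
step 4: stack=$ P  input=h f f $  — expand P ::= h f f
step 5: stack=$ f f h  input=h f f $  — match h
step 6: stack=$ f f  input=f f $  — match f
Stack after step 6: $ f (top = f).

f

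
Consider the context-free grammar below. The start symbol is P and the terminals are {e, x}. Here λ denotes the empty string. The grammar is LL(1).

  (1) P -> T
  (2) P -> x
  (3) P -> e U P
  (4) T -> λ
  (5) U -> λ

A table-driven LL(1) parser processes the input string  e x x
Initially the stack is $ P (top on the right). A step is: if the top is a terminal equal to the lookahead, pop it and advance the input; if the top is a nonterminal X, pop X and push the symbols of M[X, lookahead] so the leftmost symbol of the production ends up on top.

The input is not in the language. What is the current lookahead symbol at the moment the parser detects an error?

x

step 1: stack=$ P  input=e x x $  — expand P -> e U P
step 2: stack=$ P U e  input=e x x $  — match e
step 3: stack=$ P U  input=x x $  — expand U -> λ
step 4: stack=$ P  input=x x $  — expand P -> x
step 5: stack=$ x  input=x x $  — match x
step 6: stack=$  input=x $  — error: stack empty but input remains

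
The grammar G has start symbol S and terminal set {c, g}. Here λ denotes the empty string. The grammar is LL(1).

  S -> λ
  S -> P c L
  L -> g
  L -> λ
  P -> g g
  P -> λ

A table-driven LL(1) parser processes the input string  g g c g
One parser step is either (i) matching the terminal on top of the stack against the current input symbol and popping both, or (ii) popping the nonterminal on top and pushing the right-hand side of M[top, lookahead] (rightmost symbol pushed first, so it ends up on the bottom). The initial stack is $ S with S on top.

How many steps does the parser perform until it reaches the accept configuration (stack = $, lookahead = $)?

7

     Stack      Input      Action
  1  $ S        g g c g $  expand S -> P c L
  2  $ L c P    g g c g $  expand P -> g g
  3  $ L c g g  g g c g $  match g
  4  $ L c g    g c g $    match g
  5  $ L c      c g $      match c
  6  $ L        g $        expand L -> g
  7  $ g        g $        match g
Accept reached after 7 steps.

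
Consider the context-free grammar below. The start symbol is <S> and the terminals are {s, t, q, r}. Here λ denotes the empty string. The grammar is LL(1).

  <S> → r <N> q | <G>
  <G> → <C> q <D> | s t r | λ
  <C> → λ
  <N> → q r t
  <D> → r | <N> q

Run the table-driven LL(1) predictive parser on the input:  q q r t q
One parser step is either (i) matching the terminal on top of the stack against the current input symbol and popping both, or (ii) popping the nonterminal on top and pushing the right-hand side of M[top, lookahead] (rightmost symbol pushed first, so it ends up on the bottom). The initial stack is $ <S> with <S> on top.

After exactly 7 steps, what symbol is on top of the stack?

r

step 1: stack=$ <S>  input=q q r t q $  — expand <S> → <G>
step 2: stack=$ <G>  input=q q r t q $  — expand <G> → <C> q <D>
step 3: stack=$ <D> q <C>  input=q q r t q $  — expand <C> → λ
step 4: stack=$ <D> q  input=q q r t q $  — match q
step 5: stack=$ <D>  input=q r t q $  — expand <D> → <N> q
step 6: stack=$ q <N>  input=q r t q $  — expand <N> → q r t
step 7: stack=$ q t r q  input=q r t q $  — match q
Stack after step 7: $ q t r (top = r).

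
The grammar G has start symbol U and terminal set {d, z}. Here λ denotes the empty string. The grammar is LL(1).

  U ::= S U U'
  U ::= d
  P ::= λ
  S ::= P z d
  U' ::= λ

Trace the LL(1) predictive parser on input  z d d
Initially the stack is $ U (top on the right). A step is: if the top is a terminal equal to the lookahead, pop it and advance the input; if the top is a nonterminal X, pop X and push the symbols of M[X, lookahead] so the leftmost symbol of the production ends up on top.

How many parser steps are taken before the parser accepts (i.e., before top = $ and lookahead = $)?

8

     Stack         Input    Action
  1  $ U           z d d $  expand U ::= S U U'
  2  $ U' U S      z d d $  expand S ::= P z d
  3  $ U' U d z P  z d d $  expand P ::= λ
  4  $ U' U d z    z d d $  match z
  5  $ U' U d      d d $    match d
  6  $ U' U        d $      expand U ::= d
  7  $ U' d        d $      match d
  8  $ U'          $        expand U' ::= λ
Accept reached after 8 steps.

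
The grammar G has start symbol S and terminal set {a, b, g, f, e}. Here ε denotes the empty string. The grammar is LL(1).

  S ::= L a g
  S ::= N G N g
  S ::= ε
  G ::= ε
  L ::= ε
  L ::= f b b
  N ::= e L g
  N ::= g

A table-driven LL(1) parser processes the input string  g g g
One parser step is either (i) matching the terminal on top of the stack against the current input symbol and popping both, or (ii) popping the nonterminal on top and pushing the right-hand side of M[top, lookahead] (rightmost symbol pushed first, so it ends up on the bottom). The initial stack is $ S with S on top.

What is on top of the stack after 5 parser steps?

step 1: stack=$ S  input=g g g $  — expand S ::= N G N g
step 2: stack=$ g N G N  input=g g g $  — expand N ::= g
step 3: stack=$ g N G g  input=g g g $  — match g
step 4: stack=$ g N G  input=g g $  — expand G ::= ε
step 5: stack=$ g N  input=g g $  — expand N ::= g
Stack after step 5: $ g g (top = g).

g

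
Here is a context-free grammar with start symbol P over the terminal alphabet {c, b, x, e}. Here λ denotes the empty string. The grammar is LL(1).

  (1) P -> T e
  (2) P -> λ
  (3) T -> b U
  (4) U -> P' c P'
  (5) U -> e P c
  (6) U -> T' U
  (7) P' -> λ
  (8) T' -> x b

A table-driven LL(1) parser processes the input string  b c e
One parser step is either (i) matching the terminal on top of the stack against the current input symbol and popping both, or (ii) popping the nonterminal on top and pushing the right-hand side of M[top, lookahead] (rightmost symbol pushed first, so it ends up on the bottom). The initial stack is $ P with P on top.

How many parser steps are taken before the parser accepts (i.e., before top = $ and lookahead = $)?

     Stack        Input    Action
  1  $ P          b c e $  expand P -> T e
  2  $ e T        b c e $  expand T -> b U
  3  $ e U b      b c e $  match b
  4  $ e U        c e $    expand U -> P' c P'
  5  $ e P' c P'  c e $    expand P' -> λ
  6  $ e P' c     c e $    match c
  7  $ e P'       e $      expand P' -> λ
  8  $ e          e $      match e
Accept reached after 8 steps.

8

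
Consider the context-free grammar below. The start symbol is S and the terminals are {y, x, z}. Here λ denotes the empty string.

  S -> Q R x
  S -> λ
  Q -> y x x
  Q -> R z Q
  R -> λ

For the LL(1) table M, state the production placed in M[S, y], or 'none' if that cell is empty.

FIRST(R): from R->λ we get {λ}. So FIRST(R) = {λ}.
FIRST(Q): from Q->y x x we get {y}; from Q->R z Q we get {z}. So FIRST(Q) = {y, z}.
FIRST(S): from S->Q R x we get {y, z}; from S->λ we get {λ}. So FIRST(S) = {λ, y, z}.
FOLLOW(S) includes $ since S is the start symbol.
FOLLOW(S): S appears on no right-hand side. Thus FOLLOW(S) = {$}.
For S -> Q R x: FIRST(Q R x) = {y, z}, so it goes in M[S, t] for t ∈ {y, z}.
For S -> λ: FIRST(λ) = {λ}, so it goes in M[S, t] for t ∈ {}; since λ ∈ FIRST, also for every t ∈ FOLLOW(S) = {$}.

S -> Q R x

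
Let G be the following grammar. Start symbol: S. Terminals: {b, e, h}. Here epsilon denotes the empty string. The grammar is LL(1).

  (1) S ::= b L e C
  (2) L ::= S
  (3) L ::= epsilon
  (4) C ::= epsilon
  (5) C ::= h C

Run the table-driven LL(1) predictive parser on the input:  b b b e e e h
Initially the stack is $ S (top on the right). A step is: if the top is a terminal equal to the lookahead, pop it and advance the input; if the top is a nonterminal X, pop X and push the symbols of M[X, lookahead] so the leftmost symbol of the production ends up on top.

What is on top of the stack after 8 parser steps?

     Stack              Input            Action
  1  $ S                b b b e e e h $  expand S ::= b L e C
  2  $ C e L b          b b b e e e h $  match b
  3  $ C e L            b b e e e h $    expand L ::= S
  4  $ C e S            b b e e e h $    expand S ::= b L e C
  5  $ C e C e L b      b b e e e h $    match b
  6  $ C e C e L        b e e e h $      expand L ::= S
  7  $ C e C e S        b e e e h $      expand S ::= b L e C
  8  $ C e C e C e L b  b e e e h $      match b
Stack after step 8: $ C e C e C e L (top = L).

L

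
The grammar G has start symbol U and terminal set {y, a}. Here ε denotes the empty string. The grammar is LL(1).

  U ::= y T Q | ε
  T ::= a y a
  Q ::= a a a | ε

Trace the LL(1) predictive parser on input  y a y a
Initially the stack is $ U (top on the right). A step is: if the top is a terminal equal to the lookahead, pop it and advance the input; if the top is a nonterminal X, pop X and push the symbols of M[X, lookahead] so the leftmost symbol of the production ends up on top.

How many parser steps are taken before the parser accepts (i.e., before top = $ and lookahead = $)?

7

step 1: stack=$ U  input=y a y a $  — expand U ::= y T Q
step 2: stack=$ Q T y  input=y a y a $  — match y
step 3: stack=$ Q T  input=a y a $  — expand T ::= a y a
step 4: stack=$ Q a y a  input=a y a $  — match a
step 5: stack=$ Q a y  input=y a $  — match y
step 6: stack=$ Q a  input=a $  — match a
step 7: stack=$ Q  input=$  — expand Q ::= ε
Accept reached after 7 steps.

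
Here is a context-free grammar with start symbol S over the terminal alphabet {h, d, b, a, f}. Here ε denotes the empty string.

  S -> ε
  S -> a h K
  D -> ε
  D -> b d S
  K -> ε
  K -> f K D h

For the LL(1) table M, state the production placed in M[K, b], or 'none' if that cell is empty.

K -> ε

FIRST(S): from S->ε we get {ε}; from S->a h K we get {a}. So FIRST(S) = {ε, a}.
FIRST(D): from D->ε we get {ε}; from D->b d S we get {b}. So FIRST(D) = {ε, b}.
FIRST(K): from K->ε we get {ε}; from K->f K D h we get {f}. So FIRST(K) = {ε, f}.
FOLLOW(S) includes $ since S is the start symbol.
FOLLOW(S): in D->b d S, the suffix after S is empty, so FOLLOW(S) ⊇ FOLLOW(D) = {h}. Thus FOLLOW(S) = {$, h}.
FOLLOW(K): in S->a h K, the suffix after K is empty, so FOLLOW(K) ⊇ FOLLOW(S) = {$, h}; in K->f K D h, K is followed by D h with FIRST {b, h}. Thus FOLLOW(K) = {$, b, h}.
For K -> ε: FIRST(ε) = {ε}, so it goes in M[K, t] for t ∈ {}; since ε ∈ FIRST, also for every t ∈ FOLLOW(K) = {$, b, h}.
For K -> f K D h: FIRST(f K D h) = {f}, so it goes in M[K, t] for t ∈ {f}.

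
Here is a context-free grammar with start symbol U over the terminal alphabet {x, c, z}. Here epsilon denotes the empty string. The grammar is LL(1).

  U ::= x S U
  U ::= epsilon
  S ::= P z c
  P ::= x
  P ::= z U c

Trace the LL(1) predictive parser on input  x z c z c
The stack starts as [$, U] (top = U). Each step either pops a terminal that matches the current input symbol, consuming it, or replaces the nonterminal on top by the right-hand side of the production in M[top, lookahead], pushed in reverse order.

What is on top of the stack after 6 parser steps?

c

     Stack          Input        Action
  1  $ U            x z c z c $  expand U ::= x S U
  2  $ U S x        x z c z c $  match x
  3  $ U S          z c z c $    expand S ::= P z c
  4  $ U c z P      z c z c $    expand P ::= z U c
  5  $ U c z c U z  z c z c $    match z
  6  $ U c z c U    c z c $      expand U ::= epsilon
Stack after step 6: $ U c z c (top = c).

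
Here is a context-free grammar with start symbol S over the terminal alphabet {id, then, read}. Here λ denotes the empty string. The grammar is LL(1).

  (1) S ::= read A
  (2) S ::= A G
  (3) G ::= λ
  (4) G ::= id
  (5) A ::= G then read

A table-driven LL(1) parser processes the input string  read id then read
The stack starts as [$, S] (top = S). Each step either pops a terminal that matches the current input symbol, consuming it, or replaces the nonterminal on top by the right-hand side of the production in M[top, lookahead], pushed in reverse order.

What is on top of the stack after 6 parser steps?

read

step 1: stack=$ S  input=read id then read $  — expand S ::= read A
step 2: stack=$ A read  input=read id then read $  — match read
step 3: stack=$ A  input=id then read $  — expand A ::= G then read
step 4: stack=$ read then G  input=id then read $  — expand G ::= id
step 5: stack=$ read then id  input=id then read $  — match id
step 6: stack=$ read then  input=then read $  — match then
Stack after step 6: $ read (top = read).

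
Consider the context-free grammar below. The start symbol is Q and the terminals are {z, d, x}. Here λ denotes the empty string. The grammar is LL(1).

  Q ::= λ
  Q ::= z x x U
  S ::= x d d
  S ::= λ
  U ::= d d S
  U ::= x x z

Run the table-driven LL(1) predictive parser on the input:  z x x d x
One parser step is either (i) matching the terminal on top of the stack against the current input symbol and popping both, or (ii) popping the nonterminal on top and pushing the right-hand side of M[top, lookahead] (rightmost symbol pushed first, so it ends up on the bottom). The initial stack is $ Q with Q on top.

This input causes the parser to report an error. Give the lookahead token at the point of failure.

x

step 1: stack=$ Q  input=z x x d x $  — expand Q ::= z x x U
step 2: stack=$ U x x z  input=z x x d x $  — match z
step 3: stack=$ U x x  input=x x d x $  — match x
step 4: stack=$ U x  input=x d x $  — match x
step 5: stack=$ U  input=d x $  — expand U ::= d d S
step 6: stack=$ S d d  input=d x $  — match d
step 7: stack=$ S d  input=x $  — error: top is terminal d but lookahead is x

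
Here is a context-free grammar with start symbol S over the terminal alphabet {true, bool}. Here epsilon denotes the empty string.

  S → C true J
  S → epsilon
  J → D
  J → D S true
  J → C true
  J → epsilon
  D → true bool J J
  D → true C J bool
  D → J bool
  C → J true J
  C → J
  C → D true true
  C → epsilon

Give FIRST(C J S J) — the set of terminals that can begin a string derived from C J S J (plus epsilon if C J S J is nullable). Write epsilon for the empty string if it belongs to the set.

FIRST(S): from S→C true J we get {bool, true}; from S→epsilon we get {epsilon}. So FIRST(S) = {epsilon, bool, true}.
FIRST(J): from J→D we get {bool, true}; from J→D S true we get {bool, true}; from J→C true we get {bool, true}; from J→epsilon we get {epsilon}. So FIRST(J) = {epsilon, bool, true}.
FIRST(D): from D→true bool J J we get {true}; from D→true C J bool we get {true}; from D→J bool we get {bool, true}. So FIRST(D) = {bool, true}.
FIRST(C): from C→J true J we get {bool, true}; from C→J we get {epsilon, bool, true}; from C→D true true we get {bool, true}; from C→epsilon we get {epsilon}. So FIRST(C) = {epsilon, bool, true}.
FIRST(C J S J): take FIRST of each symbol in turn, carrying on past any symbol whose FIRST contains epsilon; result {epsilon, bool, true}.

{epsilon, bool, true}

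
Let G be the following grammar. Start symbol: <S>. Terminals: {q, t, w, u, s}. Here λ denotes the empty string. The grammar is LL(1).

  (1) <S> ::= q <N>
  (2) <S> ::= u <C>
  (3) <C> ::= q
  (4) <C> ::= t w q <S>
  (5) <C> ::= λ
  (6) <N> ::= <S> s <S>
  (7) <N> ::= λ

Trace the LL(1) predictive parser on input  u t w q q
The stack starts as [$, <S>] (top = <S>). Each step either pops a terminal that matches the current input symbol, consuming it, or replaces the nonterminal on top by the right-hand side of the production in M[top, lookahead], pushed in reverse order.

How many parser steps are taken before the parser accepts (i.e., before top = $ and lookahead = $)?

9

     Stack        Input        Action
  1  $ <S>        u t w q q $  expand <S> ::= u <C>
  2  $ <C> u      u t w q q $  match u
  3  $ <C>        t w q q $    expand <C> ::= t w q <S>
  4  $ <S> q w t  t w q q $    match t
  5  $ <S> q w    w q q $      match w
  6  $ <S> q      q q $        match q
  7  $ <S>        q $          expand <S> ::= q <N>
  8  $ <N> q      q $          match q
  9  $ <N>        $            expand <N> ::= λ
Accept reached after 9 steps.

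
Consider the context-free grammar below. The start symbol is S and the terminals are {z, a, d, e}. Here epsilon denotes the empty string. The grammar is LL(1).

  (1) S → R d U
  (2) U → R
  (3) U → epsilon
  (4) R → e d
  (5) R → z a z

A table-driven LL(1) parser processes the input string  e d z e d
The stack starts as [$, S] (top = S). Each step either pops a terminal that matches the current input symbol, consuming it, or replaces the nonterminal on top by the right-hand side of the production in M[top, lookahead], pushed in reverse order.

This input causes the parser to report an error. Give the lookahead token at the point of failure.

z

     Stack      Input        Action
  1  $ S        e d z e d $  expand S → R d U
  2  $ U d R    e d z e d $  expand R → e d
  3  $ U d d e  e d z e d $  match e
  4  $ U d d    d z e d $    match d
  5  $ U d      z e d $      error: top is terminal d but lookahead is z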